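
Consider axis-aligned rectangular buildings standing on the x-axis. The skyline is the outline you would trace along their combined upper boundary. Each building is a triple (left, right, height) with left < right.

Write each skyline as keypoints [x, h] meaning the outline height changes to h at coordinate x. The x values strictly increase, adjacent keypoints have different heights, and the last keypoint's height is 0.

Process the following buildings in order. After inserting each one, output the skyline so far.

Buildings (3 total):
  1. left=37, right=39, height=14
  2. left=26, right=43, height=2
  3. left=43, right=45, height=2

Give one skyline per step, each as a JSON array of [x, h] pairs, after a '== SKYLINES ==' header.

== SKYLINES ==
[[37,14],[39,0]]
[[26,2],[37,14],[39,2],[43,0]]
[[26,2],[37,14],[39,2],[45,0]]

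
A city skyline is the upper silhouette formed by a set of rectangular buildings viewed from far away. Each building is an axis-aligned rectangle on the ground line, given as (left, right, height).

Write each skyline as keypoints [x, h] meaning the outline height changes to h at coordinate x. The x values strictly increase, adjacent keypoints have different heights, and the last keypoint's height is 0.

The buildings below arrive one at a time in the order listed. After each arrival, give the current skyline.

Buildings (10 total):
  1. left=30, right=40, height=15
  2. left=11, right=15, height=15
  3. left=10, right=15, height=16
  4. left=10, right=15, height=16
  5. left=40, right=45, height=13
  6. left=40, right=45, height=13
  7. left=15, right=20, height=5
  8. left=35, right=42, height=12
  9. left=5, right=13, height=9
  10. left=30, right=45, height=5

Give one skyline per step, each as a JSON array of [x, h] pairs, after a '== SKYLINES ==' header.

== SKYLINES ==
[[30,15],[40,0]]
[[11,15],[15,0],[30,15],[40,0]]
[[10,16],[15,0],[30,15],[40,0]]
[[10,16],[15,0],[30,15],[40,0]]
[[10,16],[15,0],[30,15],[40,13],[45,0]]
[[10,16],[15,0],[30,15],[40,13],[45,0]]
[[10,16],[15,5],[20,0],[30,15],[40,13],[45,0]]
[[10,16],[15,5],[20,0],[30,15],[40,13],[45,0]]
[[5,9],[10,16],[15,5],[20,0],[30,15],[40,13],[45,0]]
[[5,9],[10,16],[15,5],[20,0],[30,15],[40,13],[45,0]]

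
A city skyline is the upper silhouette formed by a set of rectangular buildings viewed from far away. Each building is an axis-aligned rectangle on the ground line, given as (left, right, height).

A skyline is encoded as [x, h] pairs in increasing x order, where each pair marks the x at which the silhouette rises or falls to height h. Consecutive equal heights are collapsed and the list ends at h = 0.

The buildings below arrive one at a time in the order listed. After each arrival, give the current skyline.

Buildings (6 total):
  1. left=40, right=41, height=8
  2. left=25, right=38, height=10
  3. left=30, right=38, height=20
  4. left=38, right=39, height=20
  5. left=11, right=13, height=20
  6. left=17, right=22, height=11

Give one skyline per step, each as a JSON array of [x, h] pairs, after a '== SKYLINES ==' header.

== SKYLINES ==
[[40,8],[41,0]]
[[25,10],[38,0],[40,8],[41,0]]
[[25,10],[30,20],[38,0],[40,8],[41,0]]
[[25,10],[30,20],[39,0],[40,8],[41,0]]
[[11,20],[13,0],[25,10],[30,20],[39,0],[40,8],[41,0]]
[[11,20],[13,0],[17,11],[22,0],[25,10],[30,20],[39,0],[40,8],[41,0]]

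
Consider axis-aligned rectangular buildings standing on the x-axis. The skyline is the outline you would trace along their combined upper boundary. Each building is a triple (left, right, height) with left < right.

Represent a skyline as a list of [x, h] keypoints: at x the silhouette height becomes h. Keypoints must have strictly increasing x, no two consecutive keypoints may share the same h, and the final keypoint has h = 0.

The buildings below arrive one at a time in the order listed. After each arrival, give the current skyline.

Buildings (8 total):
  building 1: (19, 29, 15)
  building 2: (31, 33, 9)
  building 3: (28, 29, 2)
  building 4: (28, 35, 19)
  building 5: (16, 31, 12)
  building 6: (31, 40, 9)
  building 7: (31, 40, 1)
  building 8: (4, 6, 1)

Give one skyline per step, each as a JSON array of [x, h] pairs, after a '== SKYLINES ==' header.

== SKYLINES ==
[[19,15],[29,0]]
[[19,15],[29,0],[31,9],[33,0]]
[[19,15],[29,0],[31,9],[33,0]]
[[19,15],[28,19],[35,0]]
[[16,12],[19,15],[28,19],[35,0]]
[[16,12],[19,15],[28,19],[35,9],[40,0]]
[[16,12],[19,15],[28,19],[35,9],[40,0]]
[[4,1],[6,0],[16,12],[19,15],[28,19],[35,9],[40,0]]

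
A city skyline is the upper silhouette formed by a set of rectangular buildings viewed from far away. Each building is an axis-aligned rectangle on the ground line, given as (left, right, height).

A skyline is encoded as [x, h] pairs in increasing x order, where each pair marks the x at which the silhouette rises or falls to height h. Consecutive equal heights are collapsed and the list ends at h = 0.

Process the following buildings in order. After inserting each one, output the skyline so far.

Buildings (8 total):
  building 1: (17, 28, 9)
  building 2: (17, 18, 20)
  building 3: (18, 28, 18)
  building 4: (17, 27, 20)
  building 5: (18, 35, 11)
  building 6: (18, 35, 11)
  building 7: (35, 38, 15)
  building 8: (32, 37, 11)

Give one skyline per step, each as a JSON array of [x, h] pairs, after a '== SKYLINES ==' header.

== SKYLINES ==
[[17,9],[28,0]]
[[17,20],[18,9],[28,0]]
[[17,20],[18,18],[28,0]]
[[17,20],[27,18],[28,0]]
[[17,20],[27,18],[28,11],[35,0]]
[[17,20],[27,18],[28,11],[35,0]]
[[17,20],[27,18],[28,11],[35,15],[38,0]]
[[17,20],[27,18],[28,11],[35,15],[38,0]]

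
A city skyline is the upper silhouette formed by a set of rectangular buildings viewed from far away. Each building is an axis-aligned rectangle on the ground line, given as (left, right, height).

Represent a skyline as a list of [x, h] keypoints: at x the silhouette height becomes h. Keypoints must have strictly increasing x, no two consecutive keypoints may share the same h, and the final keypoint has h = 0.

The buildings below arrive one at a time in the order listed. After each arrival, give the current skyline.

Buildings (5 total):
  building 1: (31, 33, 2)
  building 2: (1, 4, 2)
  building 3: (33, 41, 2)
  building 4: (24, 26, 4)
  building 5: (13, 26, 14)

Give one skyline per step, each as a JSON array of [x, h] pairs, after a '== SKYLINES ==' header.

== SKYLINES ==
[[31,2],[33,0]]
[[1,2],[4,0],[31,2],[33,0]]
[[1,2],[4,0],[31,2],[41,0]]
[[1,2],[4,0],[24,4],[26,0],[31,2],[41,0]]
[[1,2],[4,0],[13,14],[26,0],[31,2],[41,0]]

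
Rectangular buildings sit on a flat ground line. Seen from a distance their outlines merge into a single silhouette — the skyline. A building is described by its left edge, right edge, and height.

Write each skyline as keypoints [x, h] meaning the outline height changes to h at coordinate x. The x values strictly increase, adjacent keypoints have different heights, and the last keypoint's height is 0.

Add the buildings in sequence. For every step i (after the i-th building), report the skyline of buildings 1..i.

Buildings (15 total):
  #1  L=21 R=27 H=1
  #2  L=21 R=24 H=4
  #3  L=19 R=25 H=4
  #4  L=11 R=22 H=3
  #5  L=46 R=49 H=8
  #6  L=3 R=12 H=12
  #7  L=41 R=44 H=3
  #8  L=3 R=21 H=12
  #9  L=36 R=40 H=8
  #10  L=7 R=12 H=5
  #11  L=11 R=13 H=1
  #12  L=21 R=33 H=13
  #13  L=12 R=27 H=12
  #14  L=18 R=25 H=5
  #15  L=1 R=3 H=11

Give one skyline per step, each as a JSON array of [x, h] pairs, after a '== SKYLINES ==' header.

== SKYLINES ==
[[21,1],[27,0]]
[[21,4],[24,1],[27,0]]
[[19,4],[25,1],[27,0]]
[[11,3],[19,4],[25,1],[27,0]]
[[11,3],[19,4],[25,1],[27,0],[46,8],[49,0]]
[[3,12],[12,3],[19,4],[25,1],[27,0],[46,8],[49,0]]
[[3,12],[12,3],[19,4],[25,1],[27,0],[41,3],[44,0],[46,8],[49,0]]
[[3,12],[21,4],[25,1],[27,0],[41,3],[44,0],[46,8],[49,0]]
[[3,12],[21,4],[25,1],[27,0],[36,8],[40,0],[41,3],[44,0],[46,8],[49,0]]
[[3,12],[21,4],[25,1],[27,0],[36,8],[40,0],[41,3],[44,0],[46,8],[49,0]]
[[3,12],[21,4],[25,1],[27,0],[36,8],[40,0],[41,3],[44,0],[46,8],[49,0]]
[[3,12],[21,13],[33,0],[36,8],[40,0],[41,3],[44,0],[46,8],[49,0]]
[[3,12],[21,13],[33,0],[36,8],[40,0],[41,3],[44,0],[46,8],[49,0]]
[[3,12],[21,13],[33,0],[36,8],[40,0],[41,3],[44,0],[46,8],[49,0]]
[[1,11],[3,12],[21,13],[33,0],[36,8],[40,0],[41,3],[44,0],[46,8],[49,0]]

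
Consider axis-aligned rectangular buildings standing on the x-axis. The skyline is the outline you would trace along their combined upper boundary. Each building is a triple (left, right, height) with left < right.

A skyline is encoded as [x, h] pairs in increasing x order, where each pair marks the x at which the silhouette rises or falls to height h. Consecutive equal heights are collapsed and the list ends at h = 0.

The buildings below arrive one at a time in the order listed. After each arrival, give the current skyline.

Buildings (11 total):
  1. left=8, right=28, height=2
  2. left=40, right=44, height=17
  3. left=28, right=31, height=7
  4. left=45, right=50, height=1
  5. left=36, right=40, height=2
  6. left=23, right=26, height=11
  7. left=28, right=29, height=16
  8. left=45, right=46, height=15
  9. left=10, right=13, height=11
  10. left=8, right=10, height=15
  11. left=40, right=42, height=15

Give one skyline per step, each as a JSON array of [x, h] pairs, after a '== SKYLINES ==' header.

== SKYLINES ==
[[8,2],[28,0]]
[[8,2],[28,0],[40,17],[44,0]]
[[8,2],[28,7],[31,0],[40,17],[44,0]]
[[8,2],[28,7],[31,0],[40,17],[44,0],[45,1],[50,0]]
[[8,2],[28,7],[31,0],[36,2],[40,17],[44,0],[45,1],[50,0]]
[[8,2],[23,11],[26,2],[28,7],[31,0],[36,2],[40,17],[44,0],[45,1],[50,0]]
[[8,2],[23,11],[26,2],[28,16],[29,7],[31,0],[36,2],[40,17],[44,0],[45,1],[50,0]]
[[8,2],[23,11],[26,2],[28,16],[29,7],[31,0],[36,2],[40,17],[44,0],[45,15],[46,1],[50,0]]
[[8,2],[10,11],[13,2],[23,11],[26,2],[28,16],[29,7],[31,0],[36,2],[40,17],[44,0],[45,15],[46,1],[50,0]]
[[8,15],[10,11],[13,2],[23,11],[26,2],[28,16],[29,7],[31,0],[36,2],[40,17],[44,0],[45,15],[46,1],[50,0]]
[[8,15],[10,11],[13,2],[23,11],[26,2],[28,16],[29,7],[31,0],[36,2],[40,17],[44,0],[45,15],[46,1],[50,0]]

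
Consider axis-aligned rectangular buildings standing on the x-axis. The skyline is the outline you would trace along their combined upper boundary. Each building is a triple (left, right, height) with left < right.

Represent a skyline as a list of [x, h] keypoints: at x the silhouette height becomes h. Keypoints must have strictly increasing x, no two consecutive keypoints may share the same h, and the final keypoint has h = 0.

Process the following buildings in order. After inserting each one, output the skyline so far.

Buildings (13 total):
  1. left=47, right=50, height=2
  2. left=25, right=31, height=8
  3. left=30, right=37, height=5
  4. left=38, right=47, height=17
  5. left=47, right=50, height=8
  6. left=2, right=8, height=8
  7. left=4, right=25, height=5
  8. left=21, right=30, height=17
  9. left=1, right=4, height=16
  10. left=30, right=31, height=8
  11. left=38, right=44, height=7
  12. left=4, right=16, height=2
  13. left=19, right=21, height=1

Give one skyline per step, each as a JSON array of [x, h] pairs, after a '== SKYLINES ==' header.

== SKYLINES ==
[[47,2],[50,0]]
[[25,8],[31,0],[47,2],[50,0]]
[[25,8],[31,5],[37,0],[47,2],[50,0]]
[[25,8],[31,5],[37,0],[38,17],[47,2],[50,0]]
[[25,8],[31,5],[37,0],[38,17],[47,8],[50,0]]
[[2,8],[8,0],[25,8],[31,5],[37,0],[38,17],[47,8],[50,0]]
[[2,8],[8,5],[25,8],[31,5],[37,0],[38,17],[47,8],[50,0]]
[[2,8],[8,5],[21,17],[30,8],[31,5],[37,0],[38,17],[47,8],[50,0]]
[[1,16],[4,8],[8,5],[21,17],[30,8],[31,5],[37,0],[38,17],[47,8],[50,0]]
[[1,16],[4,8],[8,5],[21,17],[30,8],[31,5],[37,0],[38,17],[47,8],[50,0]]
[[1,16],[4,8],[8,5],[21,17],[30,8],[31,5],[37,0],[38,17],[47,8],[50,0]]
[[1,16],[4,8],[8,5],[21,17],[30,8],[31,5],[37,0],[38,17],[47,8],[50,0]]
[[1,16],[4,8],[8,5],[21,17],[30,8],[31,5],[37,0],[38,17],[47,8],[50,0]]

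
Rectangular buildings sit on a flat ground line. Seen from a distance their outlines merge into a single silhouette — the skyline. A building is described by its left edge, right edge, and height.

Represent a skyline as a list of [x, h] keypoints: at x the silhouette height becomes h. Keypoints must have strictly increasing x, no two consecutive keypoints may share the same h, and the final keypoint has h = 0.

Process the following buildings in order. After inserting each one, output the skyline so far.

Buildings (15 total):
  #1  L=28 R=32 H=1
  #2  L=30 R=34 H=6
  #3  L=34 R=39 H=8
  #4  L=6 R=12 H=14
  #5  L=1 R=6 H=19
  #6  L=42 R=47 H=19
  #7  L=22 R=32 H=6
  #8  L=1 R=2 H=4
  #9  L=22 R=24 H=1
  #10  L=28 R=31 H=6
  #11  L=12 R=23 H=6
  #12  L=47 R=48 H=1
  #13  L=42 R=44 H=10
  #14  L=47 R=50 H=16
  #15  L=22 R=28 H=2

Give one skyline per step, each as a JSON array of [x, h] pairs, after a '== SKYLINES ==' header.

== SKYLINES ==
[[28,1],[32,0]]
[[28,1],[30,6],[34,0]]
[[28,1],[30,6],[34,8],[39,0]]
[[6,14],[12,0],[28,1],[30,6],[34,8],[39,0]]
[[1,19],[6,14],[12,0],[28,1],[30,6],[34,8],[39,0]]
[[1,19],[6,14],[12,0],[28,1],[30,6],[34,8],[39,0],[42,19],[47,0]]
[[1,19],[6,14],[12,0],[22,6],[34,8],[39,0],[42,19],[47,0]]
[[1,19],[6,14],[12,0],[22,6],[34,8],[39,0],[42,19],[47,0]]
[[1,19],[6,14],[12,0],[22,6],[34,8],[39,0],[42,19],[47,0]]
[[1,19],[6,14],[12,0],[22,6],[34,8],[39,0],[42,19],[47,0]]
[[1,19],[6,14],[12,6],[34,8],[39,0],[42,19],[47,0]]
[[1,19],[6,14],[12,6],[34,8],[39,0],[42,19],[47,1],[48,0]]
[[1,19],[6,14],[12,6],[34,8],[39,0],[42,19],[47,1],[48,0]]
[[1,19],[6,14],[12,6],[34,8],[39,0],[42,19],[47,16],[50,0]]
[[1,19],[6,14],[12,6],[34,8],[39,0],[42,19],[47,16],[50,0]]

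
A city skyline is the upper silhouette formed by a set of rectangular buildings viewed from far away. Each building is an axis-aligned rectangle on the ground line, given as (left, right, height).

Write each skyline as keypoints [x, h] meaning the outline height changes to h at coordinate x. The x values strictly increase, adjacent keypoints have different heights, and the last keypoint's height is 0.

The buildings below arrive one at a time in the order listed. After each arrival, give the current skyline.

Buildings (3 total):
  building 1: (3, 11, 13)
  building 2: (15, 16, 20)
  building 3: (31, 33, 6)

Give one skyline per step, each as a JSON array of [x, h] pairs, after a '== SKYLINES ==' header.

== SKYLINES ==
[[3,13],[11,0]]
[[3,13],[11,0],[15,20],[16,0]]
[[3,13],[11,0],[15,20],[16,0],[31,6],[33,0]]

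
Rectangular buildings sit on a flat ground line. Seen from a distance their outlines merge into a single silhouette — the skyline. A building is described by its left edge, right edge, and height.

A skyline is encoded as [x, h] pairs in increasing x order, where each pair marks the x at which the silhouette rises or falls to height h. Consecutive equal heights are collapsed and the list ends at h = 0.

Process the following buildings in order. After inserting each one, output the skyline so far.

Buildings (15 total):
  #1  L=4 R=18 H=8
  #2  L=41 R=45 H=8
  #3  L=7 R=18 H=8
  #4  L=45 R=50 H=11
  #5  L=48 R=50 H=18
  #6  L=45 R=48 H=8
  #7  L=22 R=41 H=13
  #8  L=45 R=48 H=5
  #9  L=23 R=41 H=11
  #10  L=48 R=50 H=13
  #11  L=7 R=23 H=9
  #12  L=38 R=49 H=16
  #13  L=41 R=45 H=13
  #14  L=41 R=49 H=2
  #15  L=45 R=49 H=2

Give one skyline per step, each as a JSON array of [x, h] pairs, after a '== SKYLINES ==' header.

== SKYLINES ==
[[4,8],[18,0]]
[[4,8],[18,0],[41,8],[45,0]]
[[4,8],[18,0],[41,8],[45,0]]
[[4,8],[18,0],[41,8],[45,11],[50,0]]
[[4,8],[18,0],[41,8],[45,11],[48,18],[50,0]]
[[4,8],[18,0],[41,8],[45,11],[48,18],[50,0]]
[[4,8],[18,0],[22,13],[41,8],[45,11],[48,18],[50,0]]
[[4,8],[18,0],[22,13],[41,8],[45,11],[48,18],[50,0]]
[[4,8],[18,0],[22,13],[41,8],[45,11],[48,18],[50,0]]
[[4,8],[18,0],[22,13],[41,8],[45,11],[48,18],[50,0]]
[[4,8],[7,9],[22,13],[41,8],[45,11],[48,18],[50,0]]
[[4,8],[7,9],[22,13],[38,16],[48,18],[50,0]]
[[4,8],[7,9],[22,13],[38,16],[48,18],[50,0]]
[[4,8],[7,9],[22,13],[38,16],[48,18],[50,0]]
[[4,8],[7,9],[22,13],[38,16],[48,18],[50,0]]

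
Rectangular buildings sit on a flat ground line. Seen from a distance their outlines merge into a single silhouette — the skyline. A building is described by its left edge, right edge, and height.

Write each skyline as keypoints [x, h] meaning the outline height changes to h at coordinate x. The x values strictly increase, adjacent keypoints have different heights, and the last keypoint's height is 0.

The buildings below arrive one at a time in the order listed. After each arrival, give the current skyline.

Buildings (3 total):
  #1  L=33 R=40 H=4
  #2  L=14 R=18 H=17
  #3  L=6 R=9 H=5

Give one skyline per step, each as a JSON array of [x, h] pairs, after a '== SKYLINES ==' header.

== SKYLINES ==
[[33,4],[40,0]]
[[14,17],[18,0],[33,4],[40,0]]
[[6,5],[9,0],[14,17],[18,0],[33,4],[40,0]]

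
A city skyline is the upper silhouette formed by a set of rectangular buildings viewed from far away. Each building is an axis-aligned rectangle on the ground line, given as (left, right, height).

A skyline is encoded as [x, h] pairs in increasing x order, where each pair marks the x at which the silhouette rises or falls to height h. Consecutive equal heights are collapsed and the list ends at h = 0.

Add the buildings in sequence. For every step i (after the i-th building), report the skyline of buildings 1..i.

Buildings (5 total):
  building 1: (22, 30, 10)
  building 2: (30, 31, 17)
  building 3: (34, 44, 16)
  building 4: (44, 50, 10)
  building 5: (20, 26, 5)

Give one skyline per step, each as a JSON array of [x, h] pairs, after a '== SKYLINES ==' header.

== SKYLINES ==
[[22,10],[30,0]]
[[22,10],[30,17],[31,0]]
[[22,10],[30,17],[31,0],[34,16],[44,0]]
[[22,10],[30,17],[31,0],[34,16],[44,10],[50,0]]
[[20,5],[22,10],[30,17],[31,0],[34,16],[44,10],[50,0]]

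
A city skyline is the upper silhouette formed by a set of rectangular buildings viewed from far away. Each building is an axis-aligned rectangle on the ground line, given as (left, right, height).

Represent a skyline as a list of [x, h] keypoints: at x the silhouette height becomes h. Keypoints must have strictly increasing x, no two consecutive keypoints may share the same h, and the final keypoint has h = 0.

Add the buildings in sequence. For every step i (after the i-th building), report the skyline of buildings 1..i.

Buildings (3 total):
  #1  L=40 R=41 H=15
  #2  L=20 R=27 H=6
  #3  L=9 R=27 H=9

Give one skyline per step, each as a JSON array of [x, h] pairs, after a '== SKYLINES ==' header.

== SKYLINES ==
[[40,15],[41,0]]
[[20,6],[27,0],[40,15],[41,0]]
[[9,9],[27,0],[40,15],[41,0]]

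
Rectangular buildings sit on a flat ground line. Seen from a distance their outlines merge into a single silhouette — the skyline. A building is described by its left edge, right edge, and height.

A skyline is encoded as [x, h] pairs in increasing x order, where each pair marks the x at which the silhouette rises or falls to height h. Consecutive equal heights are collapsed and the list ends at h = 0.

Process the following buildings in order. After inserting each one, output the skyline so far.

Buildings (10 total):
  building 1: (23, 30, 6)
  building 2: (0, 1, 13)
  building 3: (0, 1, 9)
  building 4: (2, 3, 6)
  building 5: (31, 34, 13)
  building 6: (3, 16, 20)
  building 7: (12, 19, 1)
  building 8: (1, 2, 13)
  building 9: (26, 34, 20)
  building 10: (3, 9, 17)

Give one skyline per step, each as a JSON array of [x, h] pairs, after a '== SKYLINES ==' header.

== SKYLINES ==
[[23,6],[30,0]]
[[0,13],[1,0],[23,6],[30,0]]
[[0,13],[1,0],[23,6],[30,0]]
[[0,13],[1,0],[2,6],[3,0],[23,6],[30,0]]
[[0,13],[1,0],[2,6],[3,0],[23,6],[30,0],[31,13],[34,0]]
[[0,13],[1,0],[2,6],[3,20],[16,0],[23,6],[30,0],[31,13],[34,0]]
[[0,13],[1,0],[2,6],[3,20],[16,1],[19,0],[23,6],[30,0],[31,13],[34,0]]
[[0,13],[2,6],[3,20],[16,1],[19,0],[23,6],[30,0],[31,13],[34,0]]
[[0,13],[2,6],[3,20],[16,1],[19,0],[23,6],[26,20],[34,0]]
[[0,13],[2,6],[3,20],[16,1],[19,0],[23,6],[26,20],[34,0]]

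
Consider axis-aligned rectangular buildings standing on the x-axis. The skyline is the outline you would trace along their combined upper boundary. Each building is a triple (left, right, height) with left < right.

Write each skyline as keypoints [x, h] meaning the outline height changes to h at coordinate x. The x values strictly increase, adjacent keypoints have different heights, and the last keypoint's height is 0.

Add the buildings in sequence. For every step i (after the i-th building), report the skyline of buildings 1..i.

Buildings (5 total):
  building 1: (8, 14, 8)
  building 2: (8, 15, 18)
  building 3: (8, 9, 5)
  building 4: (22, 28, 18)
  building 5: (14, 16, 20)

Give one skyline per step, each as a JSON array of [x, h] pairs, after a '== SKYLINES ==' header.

== SKYLINES ==
[[8,8],[14,0]]
[[8,18],[15,0]]
[[8,18],[15,0]]
[[8,18],[15,0],[22,18],[28,0]]
[[8,18],[14,20],[16,0],[22,18],[28,0]]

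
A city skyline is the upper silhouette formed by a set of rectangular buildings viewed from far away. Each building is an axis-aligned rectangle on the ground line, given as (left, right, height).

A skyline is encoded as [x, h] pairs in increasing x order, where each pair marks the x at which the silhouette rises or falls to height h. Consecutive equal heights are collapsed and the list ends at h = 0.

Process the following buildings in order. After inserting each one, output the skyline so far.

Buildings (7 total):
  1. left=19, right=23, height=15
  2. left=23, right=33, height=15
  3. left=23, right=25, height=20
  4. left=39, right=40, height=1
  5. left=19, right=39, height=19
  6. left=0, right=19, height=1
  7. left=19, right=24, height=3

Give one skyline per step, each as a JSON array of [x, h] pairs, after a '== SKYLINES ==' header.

== SKYLINES ==
[[19,15],[23,0]]
[[19,15],[33,0]]
[[19,15],[23,20],[25,15],[33,0]]
[[19,15],[23,20],[25,15],[33,0],[39,1],[40,0]]
[[19,19],[23,20],[25,19],[39,1],[40,0]]
[[0,1],[19,19],[23,20],[25,19],[39,1],[40,0]]
[[0,1],[19,19],[23,20],[25,19],[39,1],[40,0]]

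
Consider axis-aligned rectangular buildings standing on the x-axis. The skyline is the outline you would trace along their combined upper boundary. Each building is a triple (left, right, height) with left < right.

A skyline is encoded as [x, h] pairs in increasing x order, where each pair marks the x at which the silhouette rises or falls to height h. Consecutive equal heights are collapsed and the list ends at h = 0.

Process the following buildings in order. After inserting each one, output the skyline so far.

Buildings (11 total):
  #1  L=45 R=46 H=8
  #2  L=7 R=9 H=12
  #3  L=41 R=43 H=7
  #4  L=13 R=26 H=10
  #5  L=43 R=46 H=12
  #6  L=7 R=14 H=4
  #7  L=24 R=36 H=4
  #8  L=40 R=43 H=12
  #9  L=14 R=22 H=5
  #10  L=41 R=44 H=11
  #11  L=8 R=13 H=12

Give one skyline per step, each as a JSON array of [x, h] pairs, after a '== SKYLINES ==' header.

== SKYLINES ==
[[45,8],[46,0]]
[[7,12],[9,0],[45,8],[46,0]]
[[7,12],[9,0],[41,7],[43,0],[45,8],[46,0]]
[[7,12],[9,0],[13,10],[26,0],[41,7],[43,0],[45,8],[46,0]]
[[7,12],[9,0],[13,10],[26,0],[41,7],[43,12],[46,0]]
[[7,12],[9,4],[13,10],[26,0],[41,7],[43,12],[46,0]]
[[7,12],[9,4],[13,10],[26,4],[36,0],[41,7],[43,12],[46,0]]
[[7,12],[9,4],[13,10],[26,4],[36,0],[40,12],[46,0]]
[[7,12],[9,4],[13,10],[26,4],[36,0],[40,12],[46,0]]
[[7,12],[9,4],[13,10],[26,4],[36,0],[40,12],[46,0]]
[[7,12],[13,10],[26,4],[36,0],[40,12],[46,0]]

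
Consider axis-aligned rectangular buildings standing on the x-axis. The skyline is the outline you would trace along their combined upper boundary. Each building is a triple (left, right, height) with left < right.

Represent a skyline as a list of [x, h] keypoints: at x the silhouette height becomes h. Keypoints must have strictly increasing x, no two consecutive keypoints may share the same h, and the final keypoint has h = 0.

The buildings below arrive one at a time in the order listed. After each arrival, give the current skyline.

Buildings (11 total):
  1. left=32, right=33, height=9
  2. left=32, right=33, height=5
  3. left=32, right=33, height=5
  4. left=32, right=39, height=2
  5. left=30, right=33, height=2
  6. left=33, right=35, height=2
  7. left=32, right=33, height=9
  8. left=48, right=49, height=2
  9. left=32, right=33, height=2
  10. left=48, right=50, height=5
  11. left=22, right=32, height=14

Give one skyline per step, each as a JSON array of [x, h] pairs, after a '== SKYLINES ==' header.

== SKYLINES ==
[[32,9],[33,0]]
[[32,9],[33,0]]
[[32,9],[33,0]]
[[32,9],[33,2],[39,0]]
[[30,2],[32,9],[33,2],[39,0]]
[[30,2],[32,9],[33,2],[39,0]]
[[30,2],[32,9],[33,2],[39,0]]
[[30,2],[32,9],[33,2],[39,0],[48,2],[49,0]]
[[30,2],[32,9],[33,2],[39,0],[48,2],[49,0]]
[[30,2],[32,9],[33,2],[39,0],[48,5],[50,0]]
[[22,14],[32,9],[33,2],[39,0],[48,5],[50,0]]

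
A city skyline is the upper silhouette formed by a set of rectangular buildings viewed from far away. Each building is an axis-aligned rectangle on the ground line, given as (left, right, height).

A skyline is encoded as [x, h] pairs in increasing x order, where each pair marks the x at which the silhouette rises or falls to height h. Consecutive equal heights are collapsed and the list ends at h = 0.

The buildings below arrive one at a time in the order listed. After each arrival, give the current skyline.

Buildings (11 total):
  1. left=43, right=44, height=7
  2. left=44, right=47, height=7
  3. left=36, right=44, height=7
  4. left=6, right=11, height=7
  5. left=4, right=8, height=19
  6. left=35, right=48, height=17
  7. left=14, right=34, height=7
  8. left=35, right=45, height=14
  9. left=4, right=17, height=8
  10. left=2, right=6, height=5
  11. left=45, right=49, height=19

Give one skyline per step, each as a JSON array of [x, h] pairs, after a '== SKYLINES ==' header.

== SKYLINES ==
[[43,7],[44,0]]
[[43,7],[47,0]]
[[36,7],[47,0]]
[[6,7],[11,0],[36,7],[47,0]]
[[4,19],[8,7],[11,0],[36,7],[47,0]]
[[4,19],[8,7],[11,0],[35,17],[48,0]]
[[4,19],[8,7],[11,0],[14,7],[34,0],[35,17],[48,0]]
[[4,19],[8,7],[11,0],[14,7],[34,0],[35,17],[48,0]]
[[4,19],[8,8],[17,7],[34,0],[35,17],[48,0]]
[[2,5],[4,19],[8,8],[17,7],[34,0],[35,17],[48,0]]
[[2,5],[4,19],[8,8],[17,7],[34,0],[35,17],[45,19],[49,0]]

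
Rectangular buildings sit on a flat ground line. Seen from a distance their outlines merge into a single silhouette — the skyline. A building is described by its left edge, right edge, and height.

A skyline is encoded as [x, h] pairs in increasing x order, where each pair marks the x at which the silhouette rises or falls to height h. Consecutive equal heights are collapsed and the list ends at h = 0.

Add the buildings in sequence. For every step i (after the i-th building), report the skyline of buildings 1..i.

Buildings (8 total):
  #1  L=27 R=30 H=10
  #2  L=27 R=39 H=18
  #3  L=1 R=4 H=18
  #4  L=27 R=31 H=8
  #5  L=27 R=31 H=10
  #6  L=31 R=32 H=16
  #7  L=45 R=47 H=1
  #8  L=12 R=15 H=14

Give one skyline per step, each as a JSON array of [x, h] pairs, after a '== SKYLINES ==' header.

== SKYLINES ==
[[27,10],[30,0]]
[[27,18],[39,0]]
[[1,18],[4,0],[27,18],[39,0]]
[[1,18],[4,0],[27,18],[39,0]]
[[1,18],[4,0],[27,18],[39,0]]
[[1,18],[4,0],[27,18],[39,0]]
[[1,18],[4,0],[27,18],[39,0],[45,1],[47,0]]
[[1,18],[4,0],[12,14],[15,0],[27,18],[39,0],[45,1],[47,0]]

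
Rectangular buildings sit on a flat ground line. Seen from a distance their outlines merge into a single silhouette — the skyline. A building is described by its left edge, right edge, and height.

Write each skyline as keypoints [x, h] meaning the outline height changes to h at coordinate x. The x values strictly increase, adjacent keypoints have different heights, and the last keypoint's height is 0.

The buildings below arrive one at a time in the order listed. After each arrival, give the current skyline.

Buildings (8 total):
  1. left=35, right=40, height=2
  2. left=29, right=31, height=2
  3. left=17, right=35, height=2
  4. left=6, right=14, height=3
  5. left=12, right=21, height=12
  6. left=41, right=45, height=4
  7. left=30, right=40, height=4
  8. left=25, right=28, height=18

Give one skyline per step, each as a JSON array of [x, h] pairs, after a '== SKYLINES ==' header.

== SKYLINES ==
[[35,2],[40,0]]
[[29,2],[31,0],[35,2],[40,0]]
[[17,2],[40,0]]
[[6,3],[14,0],[17,2],[40,0]]
[[6,3],[12,12],[21,2],[40,0]]
[[6,3],[12,12],[21,2],[40,0],[41,4],[45,0]]
[[6,3],[12,12],[21,2],[30,4],[40,0],[41,4],[45,0]]
[[6,3],[12,12],[21,2],[25,18],[28,2],[30,4],[40,0],[41,4],[45,0]]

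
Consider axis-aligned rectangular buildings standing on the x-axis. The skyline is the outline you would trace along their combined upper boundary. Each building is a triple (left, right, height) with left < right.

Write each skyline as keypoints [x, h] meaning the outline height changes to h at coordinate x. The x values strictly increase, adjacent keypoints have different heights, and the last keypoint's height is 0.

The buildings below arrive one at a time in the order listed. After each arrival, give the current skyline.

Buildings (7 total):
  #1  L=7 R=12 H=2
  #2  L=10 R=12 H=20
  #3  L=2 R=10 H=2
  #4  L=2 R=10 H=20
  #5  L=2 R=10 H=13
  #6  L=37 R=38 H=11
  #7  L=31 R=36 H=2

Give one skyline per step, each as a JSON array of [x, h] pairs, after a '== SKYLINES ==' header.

== SKYLINES ==
[[7,2],[12,0]]
[[7,2],[10,20],[12,0]]
[[2,2],[10,20],[12,0]]
[[2,20],[12,0]]
[[2,20],[12,0]]
[[2,20],[12,0],[37,11],[38,0]]
[[2,20],[12,0],[31,2],[36,0],[37,11],[38,0]]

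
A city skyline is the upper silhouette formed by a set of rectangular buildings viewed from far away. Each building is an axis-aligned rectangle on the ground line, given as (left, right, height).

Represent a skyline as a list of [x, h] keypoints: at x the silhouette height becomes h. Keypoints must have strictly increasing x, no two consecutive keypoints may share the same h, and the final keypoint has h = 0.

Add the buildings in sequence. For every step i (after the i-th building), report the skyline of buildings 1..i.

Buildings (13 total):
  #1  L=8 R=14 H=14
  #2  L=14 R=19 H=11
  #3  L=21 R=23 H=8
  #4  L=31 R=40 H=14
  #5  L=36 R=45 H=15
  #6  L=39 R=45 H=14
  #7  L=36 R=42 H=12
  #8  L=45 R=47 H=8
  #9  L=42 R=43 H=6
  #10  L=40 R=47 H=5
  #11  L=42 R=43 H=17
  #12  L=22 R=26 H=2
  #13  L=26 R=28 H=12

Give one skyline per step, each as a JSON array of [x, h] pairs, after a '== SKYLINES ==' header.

== SKYLINES ==
[[8,14],[14,0]]
[[8,14],[14,11],[19,0]]
[[8,14],[14,11],[19,0],[21,8],[23,0]]
[[8,14],[14,11],[19,0],[21,8],[23,0],[31,14],[40,0]]
[[8,14],[14,11],[19,0],[21,8],[23,0],[31,14],[36,15],[45,0]]
[[8,14],[14,11],[19,0],[21,8],[23,0],[31,14],[36,15],[45,0]]
[[8,14],[14,11],[19,0],[21,8],[23,0],[31,14],[36,15],[45,0]]
[[8,14],[14,11],[19,0],[21,8],[23,0],[31,14],[36,15],[45,8],[47,0]]
[[8,14],[14,11],[19,0],[21,8],[23,0],[31,14],[36,15],[45,8],[47,0]]
[[8,14],[14,11],[19,0],[21,8],[23,0],[31,14],[36,15],[45,8],[47,0]]
[[8,14],[14,11],[19,0],[21,8],[23,0],[31,14],[36,15],[42,17],[43,15],[45,8],[47,0]]
[[8,14],[14,11],[19,0],[21,8],[23,2],[26,0],[31,14],[36,15],[42,17],[43,15],[45,8],[47,0]]
[[8,14],[14,11],[19,0],[21,8],[23,2],[26,12],[28,0],[31,14],[36,15],[42,17],[43,15],[45,8],[47,0]]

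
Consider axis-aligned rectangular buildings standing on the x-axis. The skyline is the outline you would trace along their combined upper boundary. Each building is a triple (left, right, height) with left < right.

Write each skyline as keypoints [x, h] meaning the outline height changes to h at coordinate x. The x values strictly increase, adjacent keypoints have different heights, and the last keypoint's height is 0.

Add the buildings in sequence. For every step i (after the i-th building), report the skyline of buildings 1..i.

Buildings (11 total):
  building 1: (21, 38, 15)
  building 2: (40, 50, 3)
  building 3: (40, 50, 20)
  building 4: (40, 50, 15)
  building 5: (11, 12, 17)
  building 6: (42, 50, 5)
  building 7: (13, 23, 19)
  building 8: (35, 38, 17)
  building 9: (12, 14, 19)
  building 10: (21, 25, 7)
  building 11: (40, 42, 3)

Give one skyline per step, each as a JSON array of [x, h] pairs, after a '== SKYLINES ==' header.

== SKYLINES ==
[[21,15],[38,0]]
[[21,15],[38,0],[40,3],[50,0]]
[[21,15],[38,0],[40,20],[50,0]]
[[21,15],[38,0],[40,20],[50,0]]
[[11,17],[12,0],[21,15],[38,0],[40,20],[50,0]]
[[11,17],[12,0],[21,15],[38,0],[40,20],[50,0]]
[[11,17],[12,0],[13,19],[23,15],[38,0],[40,20],[50,0]]
[[11,17],[12,0],[13,19],[23,15],[35,17],[38,0],[40,20],[50,0]]
[[11,17],[12,19],[23,15],[35,17],[38,0],[40,20],[50,0]]
[[11,17],[12,19],[23,15],[35,17],[38,0],[40,20],[50,0]]
[[11,17],[12,19],[23,15],[35,17],[38,0],[40,20],[50,0]]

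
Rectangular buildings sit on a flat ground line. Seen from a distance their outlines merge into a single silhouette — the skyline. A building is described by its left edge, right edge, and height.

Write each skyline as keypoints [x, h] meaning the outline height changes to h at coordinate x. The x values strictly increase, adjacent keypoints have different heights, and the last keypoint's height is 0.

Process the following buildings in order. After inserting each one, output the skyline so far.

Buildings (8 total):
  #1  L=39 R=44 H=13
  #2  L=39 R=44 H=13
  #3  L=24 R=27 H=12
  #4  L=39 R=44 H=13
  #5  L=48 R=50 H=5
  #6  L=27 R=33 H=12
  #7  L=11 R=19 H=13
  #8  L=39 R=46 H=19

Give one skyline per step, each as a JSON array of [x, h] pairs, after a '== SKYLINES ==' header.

== SKYLINES ==
[[39,13],[44,0]]
[[39,13],[44,0]]
[[24,12],[27,0],[39,13],[44,0]]
[[24,12],[27,0],[39,13],[44,0]]
[[24,12],[27,0],[39,13],[44,0],[48,5],[50,0]]
[[24,12],[33,0],[39,13],[44,0],[48,5],[50,0]]
[[11,13],[19,0],[24,12],[33,0],[39,13],[44,0],[48,5],[50,0]]
[[11,13],[19,0],[24,12],[33,0],[39,19],[46,0],[48,5],[50,0]]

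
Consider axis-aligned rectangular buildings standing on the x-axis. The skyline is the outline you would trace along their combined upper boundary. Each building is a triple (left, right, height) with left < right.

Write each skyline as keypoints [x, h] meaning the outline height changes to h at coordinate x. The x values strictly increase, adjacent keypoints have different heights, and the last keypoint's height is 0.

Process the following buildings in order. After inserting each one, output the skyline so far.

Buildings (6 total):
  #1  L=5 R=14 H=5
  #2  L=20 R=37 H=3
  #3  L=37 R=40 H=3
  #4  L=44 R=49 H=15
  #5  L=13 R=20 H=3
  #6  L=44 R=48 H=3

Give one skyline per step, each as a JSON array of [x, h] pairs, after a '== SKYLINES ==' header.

== SKYLINES ==
[[5,5],[14,0]]
[[5,5],[14,0],[20,3],[37,0]]
[[5,5],[14,0],[20,3],[40,0]]
[[5,5],[14,0],[20,3],[40,0],[44,15],[49,0]]
[[5,5],[14,3],[40,0],[44,15],[49,0]]
[[5,5],[14,3],[40,0],[44,15],[49,0]]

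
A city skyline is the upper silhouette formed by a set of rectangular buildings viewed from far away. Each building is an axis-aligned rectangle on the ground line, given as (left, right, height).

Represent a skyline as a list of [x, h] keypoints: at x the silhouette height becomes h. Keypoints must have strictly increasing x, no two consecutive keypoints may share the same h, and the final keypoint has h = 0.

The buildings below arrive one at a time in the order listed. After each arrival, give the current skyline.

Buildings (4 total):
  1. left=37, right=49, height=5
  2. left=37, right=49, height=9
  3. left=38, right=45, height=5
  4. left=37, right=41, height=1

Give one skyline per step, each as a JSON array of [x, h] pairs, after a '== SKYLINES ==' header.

== SKYLINES ==
[[37,5],[49,0]]
[[37,9],[49,0]]
[[37,9],[49,0]]
[[37,9],[49,0]]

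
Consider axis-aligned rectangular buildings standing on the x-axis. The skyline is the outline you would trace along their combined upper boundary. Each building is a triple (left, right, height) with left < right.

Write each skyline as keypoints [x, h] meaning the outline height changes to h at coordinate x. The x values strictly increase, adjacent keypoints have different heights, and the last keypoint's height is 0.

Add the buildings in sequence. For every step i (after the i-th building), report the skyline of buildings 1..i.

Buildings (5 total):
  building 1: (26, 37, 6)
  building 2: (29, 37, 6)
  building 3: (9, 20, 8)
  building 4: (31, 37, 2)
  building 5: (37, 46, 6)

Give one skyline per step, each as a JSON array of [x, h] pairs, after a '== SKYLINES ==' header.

== SKYLINES ==
[[26,6],[37,0]]
[[26,6],[37,0]]
[[9,8],[20,0],[26,6],[37,0]]
[[9,8],[20,0],[26,6],[37,0]]
[[9,8],[20,0],[26,6],[46,0]]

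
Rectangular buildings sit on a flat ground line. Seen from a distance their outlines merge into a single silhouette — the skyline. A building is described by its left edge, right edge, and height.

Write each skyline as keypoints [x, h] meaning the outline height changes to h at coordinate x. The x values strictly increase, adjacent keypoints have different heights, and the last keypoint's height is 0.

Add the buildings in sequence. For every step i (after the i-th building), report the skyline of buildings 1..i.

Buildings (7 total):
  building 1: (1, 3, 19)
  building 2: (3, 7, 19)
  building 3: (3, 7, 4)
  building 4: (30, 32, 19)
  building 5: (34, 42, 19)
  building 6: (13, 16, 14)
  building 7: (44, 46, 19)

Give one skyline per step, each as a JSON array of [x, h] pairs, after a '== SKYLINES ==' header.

== SKYLINES ==
[[1,19],[3,0]]
[[1,19],[7,0]]
[[1,19],[7,0]]
[[1,19],[7,0],[30,19],[32,0]]
[[1,19],[7,0],[30,19],[32,0],[34,19],[42,0]]
[[1,19],[7,0],[13,14],[16,0],[30,19],[32,0],[34,19],[42,0]]
[[1,19],[7,0],[13,14],[16,0],[30,19],[32,0],[34,19],[42,0],[44,19],[46,0]]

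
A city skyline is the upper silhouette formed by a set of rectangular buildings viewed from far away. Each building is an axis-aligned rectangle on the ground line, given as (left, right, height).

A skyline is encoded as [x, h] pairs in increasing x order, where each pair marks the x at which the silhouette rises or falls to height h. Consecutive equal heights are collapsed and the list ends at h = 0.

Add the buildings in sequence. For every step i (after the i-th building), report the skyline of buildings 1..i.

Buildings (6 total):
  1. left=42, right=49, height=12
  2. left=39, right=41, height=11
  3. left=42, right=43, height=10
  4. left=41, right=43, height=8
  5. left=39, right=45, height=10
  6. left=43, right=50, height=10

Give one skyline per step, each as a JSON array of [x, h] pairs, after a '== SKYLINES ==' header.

== SKYLINES ==
[[42,12],[49,0]]
[[39,11],[41,0],[42,12],[49,0]]
[[39,11],[41,0],[42,12],[49,0]]
[[39,11],[41,8],[42,12],[49,0]]
[[39,11],[41,10],[42,12],[49,0]]
[[39,11],[41,10],[42,12],[49,10],[50,0]]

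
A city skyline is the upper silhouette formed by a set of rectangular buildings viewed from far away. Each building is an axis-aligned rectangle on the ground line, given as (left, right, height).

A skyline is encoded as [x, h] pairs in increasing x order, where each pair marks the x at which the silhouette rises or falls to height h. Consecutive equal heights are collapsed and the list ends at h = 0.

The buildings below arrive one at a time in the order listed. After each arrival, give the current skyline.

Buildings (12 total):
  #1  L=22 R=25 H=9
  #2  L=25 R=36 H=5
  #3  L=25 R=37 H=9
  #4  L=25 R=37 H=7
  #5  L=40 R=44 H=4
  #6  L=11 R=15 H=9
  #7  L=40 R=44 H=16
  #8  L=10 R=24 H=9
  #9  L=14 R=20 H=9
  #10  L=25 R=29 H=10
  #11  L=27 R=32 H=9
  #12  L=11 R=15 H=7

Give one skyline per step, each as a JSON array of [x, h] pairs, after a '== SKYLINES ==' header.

== SKYLINES ==
[[22,9],[25,0]]
[[22,9],[25,5],[36,0]]
[[22,9],[37,0]]
[[22,9],[37,0]]
[[22,9],[37,0],[40,4],[44,0]]
[[11,9],[15,0],[22,9],[37,0],[40,4],[44,0]]
[[11,9],[15,0],[22,9],[37,0],[40,16],[44,0]]
[[10,9],[37,0],[40,16],[44,0]]
[[10,9],[37,0],[40,16],[44,0]]
[[10,9],[25,10],[29,9],[37,0],[40,16],[44,0]]
[[10,9],[25,10],[29,9],[37,0],[40,16],[44,0]]
[[10,9],[25,10],[29,9],[37,0],[40,16],[44,0]]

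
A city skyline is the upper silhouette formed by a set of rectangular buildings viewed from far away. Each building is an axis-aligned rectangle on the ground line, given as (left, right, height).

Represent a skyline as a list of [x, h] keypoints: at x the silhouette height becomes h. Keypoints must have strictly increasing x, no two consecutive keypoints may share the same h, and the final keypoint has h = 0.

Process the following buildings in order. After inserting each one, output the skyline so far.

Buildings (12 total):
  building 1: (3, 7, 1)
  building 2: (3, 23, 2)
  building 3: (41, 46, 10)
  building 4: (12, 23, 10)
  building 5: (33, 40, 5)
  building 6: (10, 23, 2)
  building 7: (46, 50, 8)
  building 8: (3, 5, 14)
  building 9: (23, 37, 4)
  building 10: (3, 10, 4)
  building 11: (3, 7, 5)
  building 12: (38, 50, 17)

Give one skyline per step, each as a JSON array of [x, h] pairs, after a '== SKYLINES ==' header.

== SKYLINES ==
[[3,1],[7,0]]
[[3,2],[23,0]]
[[3,2],[23,0],[41,10],[46,0]]
[[3,2],[12,10],[23,0],[41,10],[46,0]]
[[3,2],[12,10],[23,0],[33,5],[40,0],[41,10],[46,0]]
[[3,2],[12,10],[23,0],[33,5],[40,0],[41,10],[46,0]]
[[3,2],[12,10],[23,0],[33,5],[40,0],[41,10],[46,8],[50,0]]
[[3,14],[5,2],[12,10],[23,0],[33,5],[40,0],[41,10],[46,8],[50,0]]
[[3,14],[5,2],[12,10],[23,4],[33,5],[40,0],[41,10],[46,8],[50,0]]
[[3,14],[5,4],[10,2],[12,10],[23,4],[33,5],[40,0],[41,10],[46,8],[50,0]]
[[3,14],[5,5],[7,4],[10,2],[12,10],[23,4],[33,5],[40,0],[41,10],[46,8],[50,0]]
[[3,14],[5,5],[7,4],[10,2],[12,10],[23,4],[33,5],[38,17],[50,0]]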